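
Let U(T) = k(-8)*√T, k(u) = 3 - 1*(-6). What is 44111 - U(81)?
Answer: 44030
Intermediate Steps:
k(u) = 9 (k(u) = 3 + 6 = 9)
U(T) = 9*√T
44111 - U(81) = 44111 - 9*√81 = 44111 - 9*9 = 44111 - 1*81 = 44111 - 81 = 44030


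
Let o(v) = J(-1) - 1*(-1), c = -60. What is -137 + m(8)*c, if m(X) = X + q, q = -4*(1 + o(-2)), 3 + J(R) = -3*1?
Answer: -1577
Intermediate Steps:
J(R) = -6 (J(R) = -3 - 3*1 = -3 - 3 = -6)
o(v) = -5 (o(v) = -6 - 1*(-1) = -6 + 1 = -5)
q = 16 (q = -4*(1 - 5) = -4*(-4) = 16)
m(X) = 16 + X (m(X) = X + 16 = 16 + X)
-137 + m(8)*c = -137 + (16 + 8)*(-60) = -137 + 24*(-60) = -137 - 1440 = -1577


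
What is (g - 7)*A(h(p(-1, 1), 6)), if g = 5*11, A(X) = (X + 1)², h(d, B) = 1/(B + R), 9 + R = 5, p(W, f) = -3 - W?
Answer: 108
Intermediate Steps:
R = -4 (R = -9 + 5 = -4)
h(d, B) = 1/(-4 + B) (h(d, B) = 1/(B - 4) = 1/(-4 + B))
A(X) = (1 + X)²
g = 55
(g - 7)*A(h(p(-1, 1), 6)) = (55 - 7)*(1 + 1/(-4 + 6))² = 48*(1 + 1/2)² = 48*(1 + ½)² = 48*(3/2)² = 48*(9/4) = 108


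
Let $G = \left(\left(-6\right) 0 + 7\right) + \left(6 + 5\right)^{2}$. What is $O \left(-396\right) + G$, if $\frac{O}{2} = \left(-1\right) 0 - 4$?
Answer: $3296$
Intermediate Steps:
$O = -8$ ($O = 2 \left(\left(-1\right) 0 - 4\right) = 2 \left(0 - 4\right) = 2 \left(-4\right) = -8$)
$G = 128$ ($G = \left(0 + 7\right) + 11^{2} = 7 + 121 = 128$)
$O \left(-396\right) + G = \left(-8\right) \left(-396\right) + 128 = 3168 + 128 = 3296$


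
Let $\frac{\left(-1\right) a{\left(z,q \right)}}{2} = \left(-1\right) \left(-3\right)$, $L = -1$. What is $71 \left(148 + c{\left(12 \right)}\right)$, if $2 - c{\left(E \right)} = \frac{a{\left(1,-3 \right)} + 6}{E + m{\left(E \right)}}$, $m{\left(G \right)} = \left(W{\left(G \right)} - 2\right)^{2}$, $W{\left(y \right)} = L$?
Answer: $10650$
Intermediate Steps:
$W{\left(y \right)} = -1$
$a{\left(z,q \right)} = -6$ ($a{\left(z,q \right)} = - 2 \left(\left(-1\right) \left(-3\right)\right) = \left(-2\right) 3 = -6$)
$m{\left(G \right)} = 9$ ($m{\left(G \right)} = \left(-1 - 2\right)^{2} = \left(-3\right)^{2} = 9$)
$c{\left(E \right)} = 2$ ($c{\left(E \right)} = 2 - \frac{-6 + 6}{E + 9} = 2 - \frac{0}{9 + E} = 2 - 0 = 2 + 0 = 2$)
$71 \left(148 + c{\left(12 \right)}\right) = 71 \left(148 + 2\right) = 71 \cdot 150 = 10650$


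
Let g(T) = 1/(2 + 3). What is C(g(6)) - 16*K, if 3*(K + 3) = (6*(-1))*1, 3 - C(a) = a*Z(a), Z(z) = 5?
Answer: 82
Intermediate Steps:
g(T) = ⅕ (g(T) = 1/5 = ⅕)
C(a) = 3 - 5*a (C(a) = 3 - a*5 = 3 - 5*a)
K = -5 (K = -3 + ((6*(-1))*1)/3 = -3 + (-6*1)/3 = -3 + (⅓)*(-6) = -3 - 2 = -5)
C(g(6)) - 16*K = (3 - 5*⅕) - 16*(-5) = (3 - 1) + 80 = 2 + 80 = 82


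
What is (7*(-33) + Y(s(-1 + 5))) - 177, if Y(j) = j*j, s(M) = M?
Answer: -392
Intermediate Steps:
Y(j) = j²
(7*(-33) + Y(s(-1 + 5))) - 177 = (7*(-33) + (-1 + 5)²) - 177 = (-231 + 4²) - 177 = (-231 + 16) - 177 = -215 - 177 = -392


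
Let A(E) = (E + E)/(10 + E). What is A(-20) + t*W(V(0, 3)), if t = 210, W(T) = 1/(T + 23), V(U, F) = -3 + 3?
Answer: 302/23 ≈ 13.130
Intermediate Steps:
V(U, F) = 0
W(T) = 1/(23 + T)
A(E) = 2*E/(10 + E) (A(E) = (2*E)/(10 + E) = 2*E/(10 + E))
A(-20) + t*W(V(0, 3)) = 2*(-20)/(10 - 20) + 210/(23 + 0) = 2*(-20)/(-10) + 210/23 = 2*(-20)*(-⅒) + 210*(1/23) = 4 + 210/23 = 302/23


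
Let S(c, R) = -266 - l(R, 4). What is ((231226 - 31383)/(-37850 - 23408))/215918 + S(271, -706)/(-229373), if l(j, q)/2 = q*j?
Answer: -71231964058847/3033848970182812 ≈ -0.023479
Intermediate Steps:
l(j, q) = 2*j*q (l(j, q) = 2*(q*j) = 2*(j*q) = 2*j*q)
S(c, R) = -266 - 8*R (S(c, R) = -266 - 2*R*4 = -266 - 8*R)
((231226 - 31383)/(-37850 - 23408))/215918 + S(271, -706)/(-229373) = ((231226 - 31383)/(-37850 - 23408))/215918 + (-266 - 8*(-706))/(-229373) = (199843/(-61258))*(1/215918) + (-266 + 5648)*(-1/229373) = (199843*(-1/61258))*(1/215918) + 5382*(-1/229373) = -199843/61258*1/215918 - 5382/229373 = -199843/13226704844 - 5382/229373 = -71231964058847/3033848970182812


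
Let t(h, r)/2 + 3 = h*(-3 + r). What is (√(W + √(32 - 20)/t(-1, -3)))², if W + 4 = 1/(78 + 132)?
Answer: -839/210 + √3/3 ≈ -3.4179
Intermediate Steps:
t(h, r) = -6 + 2*h*(-3 + r) (t(h, r) = -6 + 2*(h*(-3 + r)) = -6 + 2*h*(-3 + r))
W = -839/210 (W = -4 + 1/(78 + 132) = -4 + 1/210 = -839/210 ≈ -3.9952)
(√(W + √(32 - 20)/t(-1, -3)))² = (√(-839/210 + √(32 - 20)/(-6 - 6*(-1) + 2*(-1)*(-3))))² = (√(-839/210 + √12/(-6 + 6 + 6)))² = (√(-839/210 + (2*√3)/6))² = (√(-839/210 + (2*√3)*(⅙)))² = (√(-839/210 + √3/3))² = -839/210 + √3/3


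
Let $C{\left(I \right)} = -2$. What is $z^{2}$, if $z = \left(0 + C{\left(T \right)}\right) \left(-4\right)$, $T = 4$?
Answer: $64$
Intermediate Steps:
$z = 8$ ($z = \left(0 - 2\right) \left(-4\right) = \left(-2\right) \left(-4\right) = 8$)
$z^{2} = 8^{2} = 64$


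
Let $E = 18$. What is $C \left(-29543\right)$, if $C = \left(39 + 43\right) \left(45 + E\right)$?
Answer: $-152619138$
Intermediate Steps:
$C = 5166$ ($C = \left(39 + 43\right) \left(45 + 18\right) = 82 \cdot 63 = 5166$)
$C \left(-29543\right) = 5166 \left(-29543\right) = -152619138$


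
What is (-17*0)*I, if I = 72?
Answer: 0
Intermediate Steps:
(-17*0)*I = -17*0*72 = 0*72 = 0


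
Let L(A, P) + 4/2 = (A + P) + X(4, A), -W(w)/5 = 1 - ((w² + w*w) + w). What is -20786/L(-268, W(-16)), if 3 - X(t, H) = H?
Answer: -10393/1238 ≈ -8.3950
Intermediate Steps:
X(t, H) = 3 - H
W(w) = -5 + 5*w + 10*w² (W(w) = -5*(1 - ((w² + w*w) + w)) = -5*(1 - ((w² + w²) + w)) = -5*(1 - (2*w² + w)) = -5*(1 - (w + 2*w²)) = -5*(1 + (-w - 2*w²)) = -5*(1 - w - 2*w²) = -5 + 5*w + 10*w²)
L(A, P) = 1 + P (L(A, P) = -2 + ((A + P) + (3 - A)) = -2 + (3 + P) = 1 + P)
-20786/L(-268, W(-16)) = -20786/(1 + (-5 + 5*(-16) + 10*(-16)²)) = -20786/(1 + (-5 - 80 + 10*256)) = -20786/(1 + (-5 - 80 + 2560)) = -20786/(1 + 2475) = -20786/2476 = -20786*1/2476 = -10393/1238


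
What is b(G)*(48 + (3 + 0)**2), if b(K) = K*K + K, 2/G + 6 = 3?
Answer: -38/3 ≈ -12.667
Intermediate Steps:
G = -2/3 (G = 2/(-6 + 3) = 2/(-3) = 2*(-1/3) = -2/3 ≈ -0.66667)
b(K) = K + K**2 (b(K) = K**2 + K = K + K**2)
b(G)*(48 + (3 + 0)**2) = (-2*(1 - 2/3)/3)*(48 + (3 + 0)**2) = (-2/3*1/3)*(48 + 3**2) = -2*(48 + 9)/9 = -2/9*57 = -38/3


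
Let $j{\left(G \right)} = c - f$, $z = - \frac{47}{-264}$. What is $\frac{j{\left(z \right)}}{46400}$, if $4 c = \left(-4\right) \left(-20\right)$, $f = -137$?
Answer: $\frac{157}{46400} \approx 0.0033836$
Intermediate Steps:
$c = 20$ ($c = \frac{\left(-4\right) \left(-20\right)}{4} = \frac{1}{4} \cdot 80 = 20$)
$z = \frac{47}{264}$ ($z = \left(-47\right) \left(- \frac{1}{264}\right) = \frac{47}{264} \approx 0.17803$)
$j{\left(G \right)} = 157$ ($j{\left(G \right)} = 20 - -137 = 20 + 137 = 157$)
$\frac{j{\left(z \right)}}{46400} = \frac{157}{46400}$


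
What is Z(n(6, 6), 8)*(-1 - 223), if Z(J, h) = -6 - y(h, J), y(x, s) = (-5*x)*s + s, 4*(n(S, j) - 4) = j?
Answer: -46704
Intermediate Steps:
n(S, j) = 4 + j/4
y(x, s) = s - 5*s*x (y(x, s) = -5*s*x + s = s - 5*s*x)
Z(J, h) = -6 - J*(1 - 5*h)
Z(n(6, 6), 8)*(-1 - 223) = (-6 + (4 + (¼)*6)*(-1 + 5*8))*(-1 - 223) = (-6 + (4 + 3/2)*(-1 + 40))*(-224) = (-6 + (11/2)*39)*(-224) = (-6 + 429/2)*(-224) = (417/2)*(-224) = -46704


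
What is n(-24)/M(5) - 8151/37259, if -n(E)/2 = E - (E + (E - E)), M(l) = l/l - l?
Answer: -429/1961 ≈ -0.21877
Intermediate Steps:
M(l) = 1 - l
n(E) = 0 (n(E) = -2*(E - (E + (E - E))) = -2*(E - (E + 0)) = -2*(E - E) = -2*0 = 0)
n(-24)/M(5) - 8151/37259 = 0/(1 - 1*5) - 8151/37259 = 0/(1 - 5) - 8151*1/37259 = 0/(-4) - 429/1961 = 0*(-¼) - 429/1961 = 0 - 429/1961 = -429/1961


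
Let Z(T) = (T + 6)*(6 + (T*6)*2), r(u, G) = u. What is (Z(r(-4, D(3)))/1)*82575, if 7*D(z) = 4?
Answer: -6936300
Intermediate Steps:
D(z) = 4/7 (D(z) = (⅐)*4 = 4/7)
Z(T) = (6 + T)*(6 + 12*T) (Z(T) = (6 + T)*(6 + (6*T)*2) = (6 + T)*(6 + 12*T))
(Z(r(-4, D(3)))/1)*82575 = ((36 + 12*(-4)² + 78*(-4))/1)*82575 = ((36 + 12*16 - 312)*1)*82575 = ((36 + 192 - 312)*1)*82575 = -84*1*82575 = -84*82575 = -6936300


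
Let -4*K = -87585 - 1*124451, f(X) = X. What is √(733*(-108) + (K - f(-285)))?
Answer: I*√25870 ≈ 160.84*I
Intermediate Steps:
K = 53009 (K = -(-87585 - 1*124451)/4 = -(-87585 - 124451)/4 = -¼*(-212036) = 53009)
√(733*(-108) + (K - f(-285))) = √(733*(-108) + (53009 - 1*(-285))) = √(-79164 + (53009 + 285)) = √(-79164 + 53294) = √(-25870) = I*√25870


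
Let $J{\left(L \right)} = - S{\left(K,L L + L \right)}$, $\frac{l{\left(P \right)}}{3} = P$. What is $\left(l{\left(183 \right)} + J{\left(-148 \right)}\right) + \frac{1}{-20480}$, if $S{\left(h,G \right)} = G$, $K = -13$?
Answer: $- \frac{434319361}{20480} \approx -21207.0$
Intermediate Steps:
$l{\left(P \right)} = 3 P$
$J{\left(L \right)} = - L - L^{2}$ ($J{\left(L \right)} = - (L L + L) = - (L^{2} + L) = - (L + L^{2}) = - L - L^{2}$)
$\left(l{\left(183 \right)} + J{\left(-148 \right)}\right) + \frac{1}{-20480} = \left(3 \cdot 183 - - 148 \left(1 - 148\right)\right) + \frac{1}{-20480} = \left(549 - \left(-148\right) \left(-147\right)\right) - \frac{1}{20480} = \left(549 - 21756\right) - \frac{1}{20480} = -21207 - \frac{1}{20480} = - \frac{434319361}{20480}$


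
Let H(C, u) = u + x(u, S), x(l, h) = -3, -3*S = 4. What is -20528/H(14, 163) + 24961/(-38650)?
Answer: -2491878/19325 ≈ -128.95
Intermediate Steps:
S = -4/3 (S = -1/3*4 = -4/3 ≈ -1.3333)
H(C, u) = -3 + u (H(C, u) = u - 3 = -3 + u)
-20528/H(14, 163) + 24961/(-38650) = -20528/(-3 + 163) + 24961/(-38650) = -20528/160 + 24961*(-1/38650) = -20528*1/160 - 24961/38650 = -1283/10 - 24961/38650 = -2491878/19325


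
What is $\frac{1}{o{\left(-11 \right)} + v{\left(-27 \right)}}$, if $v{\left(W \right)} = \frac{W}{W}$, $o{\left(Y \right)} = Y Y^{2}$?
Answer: $- \frac{1}{1330} \approx -0.00075188$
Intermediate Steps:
$o{\left(Y \right)} = Y^{3}$
$v{\left(W \right)} = 1$
$\frac{1}{o{\left(-11 \right)} + v{\left(-27 \right)}} = \frac{1}{\left(-11\right)^{3} + 1} = \frac{1}{-1331 + 1} = \frac{1}{-1330} = - \frac{1}{1330}$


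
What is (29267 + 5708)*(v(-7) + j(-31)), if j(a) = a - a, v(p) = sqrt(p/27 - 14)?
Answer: 34975*I*sqrt(1155)/9 ≈ 1.3207e+5*I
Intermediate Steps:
v(p) = sqrt(-14 + p/27) (v(p) = sqrt(p*(1/27) - 14) = sqrt(p/27 - 14) = sqrt(-14 + p/27))
j(a) = 0
(29267 + 5708)*(v(-7) + j(-31)) = (29267 + 5708)*(sqrt(-1134 + 3*(-7))/9 + 0) = 34975*(sqrt(-1134 - 21)/9 + 0) = 34975*(sqrt(-1155)/9 + 0) = 34975*((I*sqrt(1155))/9 + 0) = 34975*(I*sqrt(1155)/9 + 0) = 34975*(I*sqrt(1155)/9) = 34975*I*sqrt(1155)/9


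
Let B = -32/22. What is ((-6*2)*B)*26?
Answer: 4992/11 ≈ 453.82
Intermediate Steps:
B = -16/11 (B = -32*1/22 = -16/11 ≈ -1.4545)
((-6*2)*B)*26 = (-6*2*(-16/11))*26 = -12*(-16/11)*26 = (192/11)*26 = 4992/11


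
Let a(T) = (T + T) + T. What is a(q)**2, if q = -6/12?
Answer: 9/4 ≈ 2.2500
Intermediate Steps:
q = -1/2 (q = -6*1/12 = -1/2 ≈ -0.50000)
a(T) = 3*T (a(T) = 2*T + T = 3*T)
a(q)**2 = (3*(-1/2))**2 = (-3/2)**2 = 9/4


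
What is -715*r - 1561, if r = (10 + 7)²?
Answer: -208196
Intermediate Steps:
r = 289 (r = 17² = 289)
-715*r - 1561 = -715*289 - 1561 = -206635 - 1561 = -208196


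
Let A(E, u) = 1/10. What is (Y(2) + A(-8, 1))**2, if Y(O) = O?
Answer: 441/100 ≈ 4.4100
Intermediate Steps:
A(E, u) = 1/10
(Y(2) + A(-8, 1))**2 = (2 + 1/10)**2 = (21/10)**2 = 441/100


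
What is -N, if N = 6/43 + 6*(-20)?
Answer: 5154/43 ≈ 119.86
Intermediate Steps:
N = -5154/43 (N = 6*(1/43) - 120 = 6/43 - 120 = -5154/43 ≈ -119.86)
-N = -1*(-5154/43) = 5154/43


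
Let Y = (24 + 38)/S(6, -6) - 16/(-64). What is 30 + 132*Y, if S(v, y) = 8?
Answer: 1086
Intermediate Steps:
Y = 8 (Y = (24 + 38)/8 - 16/(-64) = 62*(⅛) - 16*(-1/64) = 31/4 + ¼ = 8)
30 + 132*Y = 30 + 132*8 = 30 + 1056 = 1086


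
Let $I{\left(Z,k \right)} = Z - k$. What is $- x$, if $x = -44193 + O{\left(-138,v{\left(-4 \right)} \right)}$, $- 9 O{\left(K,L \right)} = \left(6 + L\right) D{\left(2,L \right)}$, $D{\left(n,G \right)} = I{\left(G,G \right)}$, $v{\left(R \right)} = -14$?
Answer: $44193$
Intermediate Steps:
$D{\left(n,G \right)} = 0$ ($D{\left(n,G \right)} = G - G = 0$)
$O{\left(K,L \right)} = 0$ ($O{\left(K,L \right)} = - \frac{\left(6 + L\right) 0}{9} = \left(- \frac{1}{9}\right) 0 = 0$)
$x = -44193$ ($x = -44193 + 0 = -44193$)
$- x = \left(-1\right) \left(-44193\right) = 44193$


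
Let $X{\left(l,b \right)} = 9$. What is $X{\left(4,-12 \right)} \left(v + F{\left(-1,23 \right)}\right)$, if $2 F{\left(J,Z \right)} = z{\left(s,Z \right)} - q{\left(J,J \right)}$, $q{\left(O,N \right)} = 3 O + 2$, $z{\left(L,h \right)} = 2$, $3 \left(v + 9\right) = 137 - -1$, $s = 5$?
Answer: $\frac{693}{2} \approx 346.5$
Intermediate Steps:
$v = 37$ ($v = -9 + \frac{137 - -1}{3} = -9 + \frac{137 + 1}{3} = -9 + \frac{1}{3} \cdot 138 = -9 + 46 = 37$)
$q{\left(O,N \right)} = 2 + 3 O$
$F{\left(J,Z \right)} = - \frac{3 J}{2}$ ($F{\left(J,Z \right)} = \frac{2 - \left(2 + 3 J\right)}{2} = \frac{\left(-3\right) J}{2} = - \frac{3 J}{2}$)
$X{\left(4,-12 \right)} \left(v + F{\left(-1,23 \right)}\right) = 9 \left(37 - - \frac{3}{2}\right) = 9 \left(37 + \frac{3}{2}\right) = 9 \cdot \frac{77}{2} = \frac{693}{2}$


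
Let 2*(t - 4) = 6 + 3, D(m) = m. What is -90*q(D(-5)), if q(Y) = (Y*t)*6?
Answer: 22950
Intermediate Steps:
t = 17/2 (t = 4 + (6 + 3)/2 = 4 + (½)*9 = 4 + 9/2 = 17/2 ≈ 8.5000)
q(Y) = 51*Y (q(Y) = (Y*(17/2))*6 = (17*Y/2)*6 = 51*Y)
-90*q(D(-5)) = -4590*(-5) = -90*(-255) = 22950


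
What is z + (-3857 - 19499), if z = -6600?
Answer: -29956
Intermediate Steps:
z + (-3857 - 19499) = -6600 + (-3857 - 19499) = -6600 - 23356 = -29956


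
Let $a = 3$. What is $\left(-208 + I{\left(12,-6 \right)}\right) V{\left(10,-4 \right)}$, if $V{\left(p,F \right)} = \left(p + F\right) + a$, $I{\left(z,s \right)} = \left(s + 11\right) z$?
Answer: $-1332$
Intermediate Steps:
$I{\left(z,s \right)} = z \left(11 + s\right)$ ($I{\left(z,s \right)} = \left(11 + s\right) z = z \left(11 + s\right)$)
$V{\left(p,F \right)} = 3 + F + p$ ($V{\left(p,F \right)} = \left(p + F\right) + 3 = \left(F + p\right) + 3 = 3 + F + p$)
$\left(-208 + I{\left(12,-6 \right)}\right) V{\left(10,-4 \right)} = \left(-208 + 12 \left(11 - 6\right)\right) \left(3 - 4 + 10\right) = \left(-208 + 12 \cdot 5\right) 9 = \left(-208 + 60\right) 9 = \left(-148\right) 9 = -1332$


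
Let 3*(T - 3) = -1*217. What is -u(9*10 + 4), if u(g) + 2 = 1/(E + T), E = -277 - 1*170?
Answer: 3101/1549 ≈ 2.0019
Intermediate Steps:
T = -208/3 (T = 3 + (-1*217)/3 = 3 + (1/3)*(-217) = 3 - 217/3 = -208/3 ≈ -69.333)
E = -447 (E = -277 - 170 = -447)
u(g) = -3101/1549 (u(g) = -2 + 1/(-447 - 208/3) = -2 + 1/(-1549/3) = -2 - 3/1549 = -3101/1549)
-u(9*10 + 4) = -1*(-3101/1549) = 3101/1549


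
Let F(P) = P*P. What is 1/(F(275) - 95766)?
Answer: -1/20141 ≈ -4.9650e-5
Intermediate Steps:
F(P) = P²
1/(F(275) - 95766) = 1/(275² - 95766) = 1/(75625 - 95766) = 1/(-20141) = -1/20141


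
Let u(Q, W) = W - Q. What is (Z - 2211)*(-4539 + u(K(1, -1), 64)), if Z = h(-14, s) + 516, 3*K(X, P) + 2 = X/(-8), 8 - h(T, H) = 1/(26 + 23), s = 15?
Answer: 1109588539/147 ≈ 7.5482e+6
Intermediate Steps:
h(T, H) = 391/49 (h(T, H) = 8 - 1/(26 + 23) = 8 - 1/49 = 391/49)
K(X, P) = -⅔ - X/24 (K(X, P) = -⅔ + (X/(-8))/3 = -⅔ + (X*(-⅛))/3 = -⅔ + (-X/8)/3 = -⅔ - X/24)
Z = 25675/49 (Z = 391/49 + 516 = 25675/49 ≈ 523.98)
(Z - 2211)*(-4539 + u(K(1, -1), 64)) = (25675/49 - 2211)*(-4539 + (64 - (-⅔ - 1/24*1))) = -82664*(-4539 + (64 - (-⅔ - 1/24)))/49 = -82664*(-4539 + (64 - 1*(-17/24)))/49 = -82664*(-4539 + (64 + 17/24))/49 = -82664*(-4539 + 1553/24)/49 = -82664/49*(-107383/24) = 1109588539/147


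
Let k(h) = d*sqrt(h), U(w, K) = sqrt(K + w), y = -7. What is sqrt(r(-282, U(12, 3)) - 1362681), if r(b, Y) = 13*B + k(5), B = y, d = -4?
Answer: 2*sqrt(-340693 - sqrt(5)) ≈ 1167.4*I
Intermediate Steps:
k(h) = -4*sqrt(h)
B = -7
r(b, Y) = -91 - 4*sqrt(5) (r(b, Y) = 13*(-7) - 4*sqrt(5) = -91 - 4*sqrt(5))
sqrt(r(-282, U(12, 3)) - 1362681) = sqrt((-91 - 4*sqrt(5)) - 1362681) = sqrt(-1362772 - 4*sqrt(5))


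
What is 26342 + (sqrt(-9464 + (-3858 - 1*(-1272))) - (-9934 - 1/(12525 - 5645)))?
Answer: 249578881/6880 + 5*I*sqrt(482) ≈ 36276.0 + 109.77*I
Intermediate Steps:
26342 + (sqrt(-9464 + (-3858 - 1*(-1272))) - (-9934 - 1/(12525 - 5645))) = 26342 + (sqrt(-9464 + (-3858 + 1272)) - (-9934 - 1/6880)) = 26342 + (sqrt(-9464 - 2586) - (-9934 - 1*1/6880)) = 26342 + (sqrt(-12050) - (-9934 - 1/6880)) = 26342 + (5*I*sqrt(482) - 1*(-68345921/6880)) = 26342 + (5*I*sqrt(482) + 68345921/6880) = 26342 + (68345921/6880 + 5*I*sqrt(482)) = 249578881/6880 + 5*I*sqrt(482)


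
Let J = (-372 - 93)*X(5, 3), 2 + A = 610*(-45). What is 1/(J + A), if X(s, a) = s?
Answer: -1/29777 ≈ -3.3583e-5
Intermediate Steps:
A = -27452 (A = -2 + 610*(-45) = -2 - 27450 = -27452)
J = -2325 (J = (-372 - 93)*5 = -465*5 = -2325)
1/(J + A) = 1/(-2325 - 27452) = 1/(-29777) = -1/29777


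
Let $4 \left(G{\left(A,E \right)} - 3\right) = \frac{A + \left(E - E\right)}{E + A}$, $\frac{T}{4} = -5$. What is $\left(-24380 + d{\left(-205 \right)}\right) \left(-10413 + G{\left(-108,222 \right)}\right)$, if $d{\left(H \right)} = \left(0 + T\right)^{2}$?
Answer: $\frac{4743112110}{19} \approx 2.4964 \cdot 10^{8}$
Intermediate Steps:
$T = -20$ ($T = 4 \left(-5\right) = -20$)
$G{\left(A,E \right)} = 3 + \frac{A}{4 \left(A + E\right)}$ ($G{\left(A,E \right)} = 3 + \frac{\left(A + \left(E - E\right)\right) \frac{1}{E + A}}{4} = 3 + \frac{\left(A + 0\right) \frac{1}{A + E}}{4} = 3 + \frac{A \frac{1}{A + E}}{4} = 3 + \frac{A}{4 \left(A + E\right)}$)
$d{\left(H \right)} = 400$ ($d{\left(H \right)} = \left(0 - 20\right)^{2} = \left(-20\right)^{2} = 400$)
$\left(-24380 + d{\left(-205 \right)}\right) \left(-10413 + G{\left(-108,222 \right)}\right) = \left(-24380 + 400\right) \left(-10413 + \frac{3 \cdot 222 + \frac{13}{4} \left(-108\right)}{-108 + 222}\right) = - 23980 \left(-10413 + \frac{666 - 351}{114}\right) = - 23980 \left(-10413 + \frac{1}{114} \cdot 315\right) = - 23980 \left(-10413 + \frac{105}{38}\right) = \left(-23980\right) \left(- \frac{395589}{38}\right) = \frac{4743112110}{19}$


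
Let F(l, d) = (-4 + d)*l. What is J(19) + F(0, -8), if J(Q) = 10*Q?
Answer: 190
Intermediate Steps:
F(l, d) = l*(-4 + d)
J(19) + F(0, -8) = 10*19 + 0*(-4 - 8) = 190 + 0*(-12) = 190 + 0 = 190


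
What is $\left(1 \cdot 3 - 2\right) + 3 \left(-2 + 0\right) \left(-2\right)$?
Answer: $13$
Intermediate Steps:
$\left(1 \cdot 3 - 2\right) + 3 \left(-2 + 0\right) \left(-2\right) = \left(3 - 2\right) + 3 \left(-2\right) \left(-2\right) = 1 - -12 = 1 + 12 = 13$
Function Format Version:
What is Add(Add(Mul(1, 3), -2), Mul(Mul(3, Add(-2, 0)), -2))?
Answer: 13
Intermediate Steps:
Add(Add(Mul(1, 3), -2), Mul(Mul(3, Add(-2, 0)), -2)) = Add(Add(3, -2), Mul(Mul(3, -2), -2)) = Add(1, Mul(-6, -2)) = Add(1, 12) = 13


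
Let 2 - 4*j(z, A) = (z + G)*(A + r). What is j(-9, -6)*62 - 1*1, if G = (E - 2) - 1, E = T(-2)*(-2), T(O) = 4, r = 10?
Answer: 1270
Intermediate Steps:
E = -8 (E = 4*(-2) = -8)
G = -11 (G = (-8 - 2) - 1 = -10 - 1 = -11)
j(z, A) = ½ - (-11 + z)*(10 + A)/4 (j(z, A) = ½ - (z - 11)*(A + 10)/4 = ½ - (-11 + z)*(10 + A)/4)
j(-9, -6)*62 - 1*1 = (28 - 5/2*(-9) + (11/4)*(-6) - ¼*(-6)*(-9))*62 - 1*1 = (28 + 45/2 - 33/2 - 27/2)*62 - 1 = (41/2)*62 - 1 = 1271 - 1 = 1270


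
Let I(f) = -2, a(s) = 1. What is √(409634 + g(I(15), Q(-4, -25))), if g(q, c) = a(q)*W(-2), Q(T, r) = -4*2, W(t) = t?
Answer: 4*√25602 ≈ 640.03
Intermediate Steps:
Q(T, r) = -8
g(q, c) = -2 (g(q, c) = 1*(-2) = -2)
√(409634 + g(I(15), Q(-4, -25))) = √(409634 - 2) = √409632 = 4*√25602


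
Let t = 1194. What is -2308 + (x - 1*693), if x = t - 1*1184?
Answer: -2991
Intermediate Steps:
x = 10 (x = 1194 - 1*1184 = 1194 - 1184 = 10)
-2308 + (x - 1*693) = -2308 + (10 - 1*693) = -2308 + (10 - 693) = -2308 - 683 = -2991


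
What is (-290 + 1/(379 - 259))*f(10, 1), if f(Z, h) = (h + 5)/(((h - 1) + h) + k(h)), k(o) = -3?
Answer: 34799/40 ≈ 869.97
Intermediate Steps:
f(Z, h) = (5 + h)/(-4 + 2*h) (f(Z, h) = (h + 5)/(((h - 1) + h) - 3) = (5 + h)/(((-1 + h) + h) - 3) = (5 + h)/((-1 + 2*h) - 3) = (5 + h)/(-4 + 2*h))
(-290 + 1/(379 - 259))*f(10, 1) = (-290 + 1/(379 - 259))*((5 + 1)/(2*(-2 + 1))) = (-290 + 1/120)*((½)*6/(-1)) = (-290 + 1/120)*((½)*(-1)*6) = -34799/120*(-3) = 34799/40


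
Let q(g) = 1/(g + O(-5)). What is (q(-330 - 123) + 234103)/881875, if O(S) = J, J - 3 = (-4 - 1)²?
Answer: 99493774/374796875 ≈ 0.26546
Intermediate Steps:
J = 28 (J = 3 + (-4 - 1)² = 3 + (-5)² = 3 + 25 = 28)
O(S) = 28
q(g) = 1/(28 + g) (q(g) = 1/(g + 28) = 1/(28 + g))
(q(-330 - 123) + 234103)/881875 = (1/(28 + (-330 - 123)) + 234103)/881875 = (1/(28 - 453) + 234103)*(1/881875) = (1/(-425) + 234103)*(1/881875) = (-1/425 + 234103)*(1/881875) = (99493774/425)*(1/881875) = 99493774/374796875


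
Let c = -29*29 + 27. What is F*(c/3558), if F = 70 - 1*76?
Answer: 814/593 ≈ 1.3727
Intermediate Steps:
F = -6 (F = 70 - 76 = -6)
c = -814 (c = -841 + 27 = -814)
F*(c/3558) = -(-4884)/3558 = -6*(-407/1779) = 814/593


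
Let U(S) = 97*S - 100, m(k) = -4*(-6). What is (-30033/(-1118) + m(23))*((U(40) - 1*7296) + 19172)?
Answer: 445139220/559 ≈ 7.9631e+5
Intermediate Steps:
m(k) = 24
U(S) = -100 + 97*S
(-30033/(-1118) + m(23))*((U(40) - 1*7296) + 19172) = (-30033/(-1118) + 24)*(((-100 + 97*40) - 1*7296) + 19172) = (-30033*(-1/1118) + 24)*(((-100 + 3880) - 7296) + 19172) = (30033/1118 + 24)*((3780 - 7296) + 19172) = 56865*(-3516 + 19172)/1118 = (56865/1118)*15656 = 445139220/559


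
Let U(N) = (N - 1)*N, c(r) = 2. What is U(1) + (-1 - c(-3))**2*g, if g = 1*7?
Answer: 63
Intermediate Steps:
U(N) = N*(-1 + N) (U(N) = (-1 + N)*N = N*(-1 + N))
g = 7
U(1) + (-1 - c(-3))**2*g = 1*(-1 + 1) + (-1 - 1*2)**2*7 = 1*0 + (-1 - 2)**2*7 = 0 + (-3)**2*7 = 0 + 9*7 = 0 + 63 = 63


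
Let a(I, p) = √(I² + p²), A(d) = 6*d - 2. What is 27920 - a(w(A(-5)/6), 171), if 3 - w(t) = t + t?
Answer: 27920 - 5*√10594/3 ≈ 27748.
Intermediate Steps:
A(d) = -2 + 6*d
w(t) = 3 - 2*t (w(t) = 3 - (t + t) = 3 - 2*t)
27920 - a(w(A(-5)/6), 171) = 27920 - √((3 - 2*(-2 + 6*(-5))/6)² + 171²) = 27920 - √((3 - 2*(-2 - 30)/6)² + 29241) = 27920 - √((3 - (-64)/6)² + 29241) = 27920 - √((3 - 2*(-16/3))² + 29241) = 27920 - √((3 + 32/3)² + 29241) = 27920 - √((41/3)² + 29241) = 27920 - √(1681/9 + 29241) = 27920 - √(264850/9) = 27920 - 5*√10594/3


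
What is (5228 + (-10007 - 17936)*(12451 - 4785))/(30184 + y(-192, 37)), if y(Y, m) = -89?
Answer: -3295474/463 ≈ -7117.7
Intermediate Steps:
(5228 + (-10007 - 17936)*(12451 - 4785))/(30184 + y(-192, 37)) = (5228 + (-10007 - 17936)*(12451 - 4785))/(30184 - 89) = (5228 - 27943*7666)/30095 = (5228 - 214211038)*(1/30095) = -214205810*1/30095 = -3295474/463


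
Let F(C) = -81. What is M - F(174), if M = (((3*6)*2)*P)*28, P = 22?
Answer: 22257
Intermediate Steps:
M = 22176 (M = (((3*6)*2)*22)*28 = ((18*2)*22)*28 = (36*22)*28 = 792*28 = 22176)
M - F(174) = 22176 - 1*(-81) = 22176 + 81 = 22257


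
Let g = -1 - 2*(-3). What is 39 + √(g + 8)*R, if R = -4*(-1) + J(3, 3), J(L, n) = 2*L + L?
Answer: 39 + 13*√13 ≈ 85.872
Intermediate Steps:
J(L, n) = 3*L
g = 5 (g = -1 + 6 = 5)
R = 13 (R = -4*(-1) + 3*3 = -4*(-1) + 9 = 4 + 9 = 13)
39 + √(g + 8)*R = 39 + √(5 + 8)*13 = 39 + √13*13 = 39 + 13*√13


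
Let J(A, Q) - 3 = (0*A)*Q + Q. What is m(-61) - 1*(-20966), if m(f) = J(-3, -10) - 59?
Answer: 20900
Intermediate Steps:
J(A, Q) = 3 + Q (J(A, Q) = 3 + ((0*A)*Q + Q) = 3 + (0*Q + Q) = 3 + (0 + Q) = 3 + Q)
m(f) = -66 (m(f) = (3 - 10) - 59 = -7 - 59 = -66)
m(-61) - 1*(-20966) = -66 - 1*(-20966) = -66 + 20966 = 20900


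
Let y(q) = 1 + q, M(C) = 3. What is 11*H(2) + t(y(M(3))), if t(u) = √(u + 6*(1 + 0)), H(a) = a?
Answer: 22 + √10 ≈ 25.162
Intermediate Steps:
t(u) = √(6 + u) (t(u) = √(u + 6*1) = √(u + 6) = √(6 + u))
11*H(2) + t(y(M(3))) = 11*2 + √(6 + (1 + 3)) = 22 + √(6 + 4) = 22 + √10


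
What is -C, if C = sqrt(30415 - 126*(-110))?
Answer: -5*sqrt(1771) ≈ -210.42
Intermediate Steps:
C = 5*sqrt(1771) (C = sqrt(30415 + 13860) = sqrt(44275) = 5*sqrt(1771) ≈ 210.42)
-C = -5*sqrt(1771)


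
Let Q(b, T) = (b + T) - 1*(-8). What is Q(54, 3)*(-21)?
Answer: -1365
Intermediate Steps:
Q(b, T) = 8 + T + b (Q(b, T) = (T + b) + 8 = 8 + T + b)
Q(54, 3)*(-21) = (8 + 3 + 54)*(-21) = 65*(-21) = -1365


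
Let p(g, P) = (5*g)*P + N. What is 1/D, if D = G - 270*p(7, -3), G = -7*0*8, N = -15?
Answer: 1/32400 ≈ 3.0864e-5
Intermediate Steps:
p(g, P) = -15 + 5*P*g (p(g, P) = (5*g)*P - 15 = 5*P*g - 15 = -15 + 5*P*g)
G = 0 (G = 0*8 = 0)
D = 32400 (D = 0 - 270*(-15 + 5*(-3)*7) = 0 - 270*(-15 - 105) = 0 - 270*(-120) = 0 + 32400 = 32400)
1/D = 1/32400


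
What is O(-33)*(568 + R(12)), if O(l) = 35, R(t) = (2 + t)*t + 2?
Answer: 25830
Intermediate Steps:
R(t) = 2 + t*(2 + t) (R(t) = t*(2 + t) + 2 = 2 + t*(2 + t))
O(-33)*(568 + R(12)) = 35*(568 + (2 + 12² + 2*12)) = 35*(568 + (2 + 144 + 24)) = 35*(568 + 170) = 35*738 = 25830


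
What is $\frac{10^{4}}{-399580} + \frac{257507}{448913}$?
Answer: $\frac{258961887}{472043833} \approx 0.5486$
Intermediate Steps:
$\frac{10^{4}}{-399580} + \frac{257507}{448913} = 10000 \left(- \frac{1}{399580}\right) + 257507 \cdot \frac{1}{448913} = - \frac{500}{19979} + \frac{13553}{23627} = \frac{258961887}{472043833}$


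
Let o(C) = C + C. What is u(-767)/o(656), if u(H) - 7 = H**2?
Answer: 73537/164 ≈ 448.40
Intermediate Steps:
u(H) = 7 + H**2
o(C) = 2*C
u(-767)/o(656) = (7 + (-767)**2)/((2*656)) = (7 + 588289)/1312 = 588296*(1/1312) = 73537/164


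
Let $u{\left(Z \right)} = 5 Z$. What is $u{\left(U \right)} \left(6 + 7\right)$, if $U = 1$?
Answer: $65$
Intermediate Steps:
$u{\left(U \right)} \left(6 + 7\right) = 5 \cdot 1 \left(6 + 7\right) = 5 \cdot 13 = 65$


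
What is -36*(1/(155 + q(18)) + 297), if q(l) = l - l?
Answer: -1657296/155 ≈ -10692.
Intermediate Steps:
q(l) = 0
-36*(1/(155 + q(18)) + 297) = -36*(1/(155 + 0) + 297) = -36*(1/155 + 297) = -36*46036/155 = -1657296/155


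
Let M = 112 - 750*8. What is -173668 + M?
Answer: -179556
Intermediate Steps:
M = -5888 (M = 112 - 150*40 = 112 - 6000 = -5888)
-173668 + M = -173668 - 5888 = -179556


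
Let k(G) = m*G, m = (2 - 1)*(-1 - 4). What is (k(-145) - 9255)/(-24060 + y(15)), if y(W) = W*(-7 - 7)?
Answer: 853/2427 ≈ 0.35146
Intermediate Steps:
m = -5 (m = 1*(-5) = -5)
y(W) = -14*W (y(W) = W*(-14) = -14*W)
k(G) = -5*G
(k(-145) - 9255)/(-24060 + y(15)) = (-5*(-145) - 9255)/(-24060 - 14*15) = (725 - 9255)/(-24060 - 210) = -8530/(-24270) = -8530*(-1/24270) = 853/2427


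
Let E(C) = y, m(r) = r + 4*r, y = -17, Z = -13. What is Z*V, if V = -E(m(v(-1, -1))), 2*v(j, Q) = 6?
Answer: -221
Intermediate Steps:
v(j, Q) = 3 (v(j, Q) = (1/2)*6 = 3)
m(r) = 5*r
E(C) = -17
V = 17 (V = -1*(-17) = 17)
Z*V = -13*17 = -221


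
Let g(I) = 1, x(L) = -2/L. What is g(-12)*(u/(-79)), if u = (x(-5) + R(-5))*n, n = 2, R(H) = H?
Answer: 46/395 ≈ 0.11646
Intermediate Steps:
u = -46/5 (u = (-2/(-5) - 5)*2 = (-2*(-1/5) - 5)*2 = (2/5 - 5)*2 = -23/5*2 = -46/5 ≈ -9.2000)
g(-12)*(u/(-79)) = 1*(-46/5/(-79)) = 1*(-46/5*(-1/79)) = 1*(46/395) = 46/395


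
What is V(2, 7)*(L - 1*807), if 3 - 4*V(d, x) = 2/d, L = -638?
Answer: -1445/2 ≈ -722.50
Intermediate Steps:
V(d, x) = ¾ - 1/(2*d)
V(2, 7)*(L - 1*807) = ((¼)*(-2 + 3*2)/2)*(-638 - 1*807) = ((¼)*(½)*(-2 + 6))*(-638 - 807) = ((¼)*(½)*4)*(-1445) = (½)*(-1445) = -1445/2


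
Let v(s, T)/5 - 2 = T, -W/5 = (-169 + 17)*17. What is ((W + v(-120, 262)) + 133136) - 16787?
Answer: 130589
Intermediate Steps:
W = 12920 (W = -5*(-169 + 17)*17 = -(-760)*17 = -5*(-2584) = 12920)
v(s, T) = 10 + 5*T
((W + v(-120, 262)) + 133136) - 16787 = ((12920 + (10 + 5*262)) + 133136) - 16787 = ((12920 + (10 + 1310)) + 133136) - 16787 = ((12920 + 1320) + 133136) - 16787 = (14240 + 133136) - 16787 = 147376 - 16787 = 130589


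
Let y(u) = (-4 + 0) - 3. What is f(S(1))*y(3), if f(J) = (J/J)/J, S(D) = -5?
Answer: 7/5 ≈ 1.4000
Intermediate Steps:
y(u) = -7 (y(u) = -4 - 3 = -7)
f(J) = 1/J
f(S(1))*y(3) = -7/(-5) = -⅕*(-7) = 7/5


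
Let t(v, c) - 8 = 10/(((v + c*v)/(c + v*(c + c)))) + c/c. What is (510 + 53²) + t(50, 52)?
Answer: 887172/265 ≈ 3347.8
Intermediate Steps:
t(v, c) = 9 + 10*(c + 2*c*v)/(v + c*v) (t(v, c) = 8 + (10/(((v + c*v)/(c + v*(c + c)))) + c/c) = 8 + (10/(((v + c*v)/(c + v*(2*c)))) + 1) = 8 + (10/(((v + c*v)/(c + 2*c*v))) + 1) = 8 + (10*((c + 2*c*v)/(v + c*v)) + 1) = 8 + (10*(c + 2*c*v)/(v + c*v) + 1) = 8 + (1 + 10*(c + 2*c*v)/(v + c*v)) = 9 + 10*(c + 2*c*v)/(v + c*v))
(510 + 53²) + t(50, 52) = (510 + 53²) + (9*50 + 10*52 + 29*52*50)/(50*(1 + 52)) = (510 + 2809) + (1/50)*(450 + 520 + 75400)/53 = 3319 + (1/50)*(1/53)*76370 = 3319 + 7637/265 = 887172/265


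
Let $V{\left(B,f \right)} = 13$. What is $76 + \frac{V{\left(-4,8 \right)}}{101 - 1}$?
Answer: $\frac{7613}{100} \approx 76.13$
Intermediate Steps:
$76 + \frac{V{\left(-4,8 \right)}}{101 - 1} = 76 + \frac{13}{101 - 1} = 76 + \frac{13}{100} = \frac{7613}{100}$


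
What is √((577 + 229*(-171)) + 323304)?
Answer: √284722 ≈ 533.59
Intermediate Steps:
√((577 + 229*(-171)) + 323304) = √((577 - 39159) + 323304) = √(-38582 + 323304) = √284722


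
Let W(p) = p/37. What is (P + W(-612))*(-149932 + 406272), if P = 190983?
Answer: 1811236662060/37 ≈ 4.8952e+10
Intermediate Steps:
W(p) = p/37 (W(p) = p*(1/37) = p/37)
(P + W(-612))*(-149932 + 406272) = (190983 + (1/37)*(-612))*(-149932 + 406272) = (190983 - 612/37)*256340 = (7065759/37)*256340 = 1811236662060/37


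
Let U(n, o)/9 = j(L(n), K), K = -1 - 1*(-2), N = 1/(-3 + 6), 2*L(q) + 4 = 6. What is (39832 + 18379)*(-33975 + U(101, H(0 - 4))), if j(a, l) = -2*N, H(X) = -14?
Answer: -1978067991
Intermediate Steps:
L(q) = 1 (L(q) = -2 + (1/2)*6 = -2 + 3 = 1)
N = 1/3 ≈ 0.33333
K = 1 (K = -1 + 2 = 1)
j(a, l) = -2/3 (j(a, l) = -2*1/3 = -2/3)
U(n, o) = -6 (U(n, o) = 9*(-2/3) = -6)
(39832 + 18379)*(-33975 + U(101, H(0 - 4))) = (39832 + 18379)*(-33975 - 6) = 58211*(-33981) = -1978067991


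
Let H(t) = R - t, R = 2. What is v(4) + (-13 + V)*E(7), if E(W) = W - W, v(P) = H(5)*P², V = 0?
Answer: -48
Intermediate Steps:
H(t) = 2 - t
v(P) = -3*P² (v(P) = (2 - 1*5)*P² = (2 - 5)*P² = -3*P²)
E(W) = 0
v(4) + (-13 + V)*E(7) = -3*4² + (-13 + 0)*0 = -3*16 - 13*0 = -48 + 0 = -48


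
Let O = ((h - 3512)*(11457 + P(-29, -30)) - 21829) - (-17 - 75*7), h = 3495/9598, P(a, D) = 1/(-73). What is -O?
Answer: 14102080911429/350327 ≈ 4.0254e+7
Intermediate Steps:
P(a, D) = -1/73
h = 3495/9598 (h = 3495*(1/9598) = 3495/9598 ≈ 0.36414)
O = -14102080911429/350327 (O = ((3495/9598 - 3512)*(11457 - 1/73) - 21829) - (-17 - 75*7) = (-33704681/9598*836360/73 - 21829) - (-17 - 525) = (-14094623500580/350327 - 21829) - 1*(-542) = -14102270788663/350327 + 542 = -14102080911429/350327 ≈ -4.0254e+7)
-O = -1*(-14102080911429/350327) = 14102080911429/350327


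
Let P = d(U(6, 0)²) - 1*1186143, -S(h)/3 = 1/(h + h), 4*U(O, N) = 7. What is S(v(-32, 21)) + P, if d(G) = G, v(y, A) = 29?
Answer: -550368955/464 ≈ -1.1861e+6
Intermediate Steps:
U(O, N) = 7/4 (U(O, N) = (¼)*7 = 7/4)
S(h) = -3/(2*h) (S(h) = -3/(h + h) = -3*1/(2*h) = -3/(2*h))
P = -18978239/16 (P = (7/4)² - 1*1186143 = 49/16 - 1186143 = -18978239/16 ≈ -1.1861e+6)
S(v(-32, 21)) + P = -3/2/29 - 18978239/16 = -3/2*1/29 - 18978239/16 = -3/58 - 18978239/16 = -550368955/464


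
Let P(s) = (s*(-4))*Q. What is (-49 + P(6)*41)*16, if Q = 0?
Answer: -784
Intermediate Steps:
P(s) = 0 (P(s) = (s*(-4))*0 = -4*s*0 = 0)
(-49 + P(6)*41)*16 = (-49 + 0*41)*16 = (-49 + 0)*16 = -49*16 = -784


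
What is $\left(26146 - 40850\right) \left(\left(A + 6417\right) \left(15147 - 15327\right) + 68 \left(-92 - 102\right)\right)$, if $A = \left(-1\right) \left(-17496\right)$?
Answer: $63484990528$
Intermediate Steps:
$A = 17496$
$\left(26146 - 40850\right) \left(\left(A + 6417\right) \left(15147 - 15327\right) + 68 \left(-92 - 102\right)\right) = \left(26146 - 40850\right) \left(\left(17496 + 6417\right) \left(15147 - 15327\right) + 68 \left(-92 - 102\right)\right) = - 14704 \left(23913 \left(-180\right) + 68 \left(-194\right)\right) = - 14704 \left(-4304340 - 13192\right) = \left(-14704\right) \left(-4317532\right) = 63484990528$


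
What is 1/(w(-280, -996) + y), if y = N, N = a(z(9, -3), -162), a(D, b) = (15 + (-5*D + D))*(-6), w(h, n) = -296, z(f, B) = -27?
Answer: -1/1034 ≈ -0.00096712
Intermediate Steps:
a(D, b) = -90 + 24*D (a(D, b) = (15 - 4*D)*(-6) = -90 + 24*D)
N = -738 (N = -90 + 24*(-27) = -90 - 648 = -738)
y = -738
1/(w(-280, -996) + y) = 1/(-296 - 738) = 1/(-1034) = -1/1034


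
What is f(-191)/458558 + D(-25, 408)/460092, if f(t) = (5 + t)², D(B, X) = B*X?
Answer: 468335468/8790786139 ≈ 0.053276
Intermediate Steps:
f(-191)/458558 + D(-25, 408)/460092 = (5 - 191)²/458558 - 25*408/460092 = (-186)²*(1/458558) - 10200*1/460092 = 34596*(1/458558) - 850/38341 = 17298/229279 - 850/38341 = 468335468/8790786139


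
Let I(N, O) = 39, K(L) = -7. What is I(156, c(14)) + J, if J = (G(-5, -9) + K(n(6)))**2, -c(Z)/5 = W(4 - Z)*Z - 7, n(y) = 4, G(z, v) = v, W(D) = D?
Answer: 295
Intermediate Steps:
c(Z) = 35 - 5*Z*(4 - Z) (c(Z) = -5*((4 - Z)*Z - 7) = -5*(Z*(4 - Z) - 7) = -5*(-7 + Z*(4 - Z)) = 35 - 5*Z*(4 - Z))
J = 256 (J = (-9 - 7)**2 = (-16)**2 = 256)
I(156, c(14)) + J = 39 + 256 = 295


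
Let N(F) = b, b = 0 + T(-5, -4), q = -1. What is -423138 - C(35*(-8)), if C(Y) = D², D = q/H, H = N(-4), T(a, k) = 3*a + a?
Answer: -169255201/400 ≈ -4.2314e+5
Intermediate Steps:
T(a, k) = 4*a
b = -20 (b = 0 + 4*(-5) = 0 - 20 = -20)
N(F) = -20
H = -20
D = 1/20 (D = -1/(-20) = -1*(-1/20) = 1/20 ≈ 0.050000)
C(Y) = 1/400 (C(Y) = (1/20)² = 1/400)
-423138 - C(35*(-8)) = -423138 - 1*1/400 = -423138 - 1/400 = -169255201/400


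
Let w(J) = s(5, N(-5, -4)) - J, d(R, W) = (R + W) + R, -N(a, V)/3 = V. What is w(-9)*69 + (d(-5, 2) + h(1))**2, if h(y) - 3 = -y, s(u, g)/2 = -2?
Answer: 381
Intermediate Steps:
N(a, V) = -3*V
s(u, g) = -4 (s(u, g) = 2*(-2) = -4)
d(R, W) = W + 2*R
h(y) = 3 - y
w(J) = -4 - J
w(-9)*69 + (d(-5, 2) + h(1))**2 = (-4 - 1*(-9))*69 + ((2 + 2*(-5)) + (3 - 1*1))**2 = (-4 + 9)*69 + ((2 - 10) + (3 - 1))**2 = 5*69 + (-8 + 2)**2 = 345 + (-6)**2 = 345 + 36 = 381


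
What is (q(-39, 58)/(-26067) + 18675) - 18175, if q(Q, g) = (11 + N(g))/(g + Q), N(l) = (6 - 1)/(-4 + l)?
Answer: 13372370401/26744742 ≈ 500.00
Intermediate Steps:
N(l) = 5/(-4 + l)
q(Q, g) = (11 + 5/(-4 + g))/(Q + g) (q(Q, g) = (11 + 5/(-4 + g))/(g + Q) = (11 + 5/(-4 + g))/(Q + g))
(q(-39, 58)/(-26067) + 18675) - 18175 = (((-39 + 11*58)/((-4 + 58)*(-39 + 58)))/(-26067) + 18675) - 18175 = (((-39 + 638)/(54*19))*(-1/26067) + 18675) - 18175 = (((1/54)*(1/19)*599)*(-1/26067) + 18675) - 18175 = ((599/1026)*(-1/26067) + 18675) - 18175 = (-599/26744742 + 18675) - 18175 = 499458056251/26744742 - 18175 = 13372370401/26744742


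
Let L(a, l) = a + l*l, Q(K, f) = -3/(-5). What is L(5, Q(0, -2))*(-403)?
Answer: -54002/25 ≈ -2160.1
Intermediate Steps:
Q(K, f) = 3/5 (Q(K, f) = -3*(-1/5) = 3/5)
L(a, l) = a + l**2
L(5, Q(0, -2))*(-403) = (5 + (3/5)**2)*(-403) = (5 + 9/25)*(-403) = (134/25)*(-403) = -54002/25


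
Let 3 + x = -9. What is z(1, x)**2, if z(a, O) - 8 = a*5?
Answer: 169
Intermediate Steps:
x = -12 (x = -3 - 9 = -12)
z(a, O) = 8 + 5*a (z(a, O) = 8 + a*5 = 8 + 5*a)
z(1, x)**2 = (8 + 5*1)**2 = (8 + 5)**2 = 13**2 = 169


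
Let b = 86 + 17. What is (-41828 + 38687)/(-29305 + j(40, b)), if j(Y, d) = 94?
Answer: 1047/9737 ≈ 0.10753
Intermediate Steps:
b = 103
(-41828 + 38687)/(-29305 + j(40, b)) = (-41828 + 38687)/(-29305 + 94) = -3141/(-29211) = -3141*(-1/29211) = 1047/9737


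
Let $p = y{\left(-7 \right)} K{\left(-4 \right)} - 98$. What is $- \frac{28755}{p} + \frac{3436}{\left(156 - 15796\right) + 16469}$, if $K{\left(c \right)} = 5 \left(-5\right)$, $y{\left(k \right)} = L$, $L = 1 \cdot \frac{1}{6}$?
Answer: $\frac{145133638}{508177} \approx 285.6$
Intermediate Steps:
$L = \frac{1}{6}$ ($L = 1 \cdot \frac{1}{6} = \frac{1}{6} \approx 0.16667$)
$y{\left(k \right)} = \frac{1}{6}$
$K{\left(c \right)} = -25$
$p = - \frac{613}{6}$ ($p = \frac{1}{6} \left(-25\right) - 98 = - \frac{25}{6} - 98 = - \frac{613}{6} \approx -102.17$)
$- \frac{28755}{p} + \frac{3436}{\left(156 - 15796\right) + 16469} = - \frac{28755}{- \frac{613}{6}} + \frac{3436}{\left(156 - 15796\right) + 16469} = \left(-28755\right) \left(- \frac{6}{613}\right) + \frac{3436}{-15640 + 16469} = \frac{172530}{613} + \frac{3436}{829} = \frac{145133638}{508177}$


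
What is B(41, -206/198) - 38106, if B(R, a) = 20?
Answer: -38086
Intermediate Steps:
B(41, -206/198) - 38106 = 20 - 38106 = -38086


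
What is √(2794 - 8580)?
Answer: I*√5786 ≈ 76.066*I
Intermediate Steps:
√(2794 - 8580) = √(-5786) = I*√5786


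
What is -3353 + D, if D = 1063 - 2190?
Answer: -4480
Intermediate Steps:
D = -1127
-3353 + D = -3353 - 1127 = -4480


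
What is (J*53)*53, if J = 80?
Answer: 224720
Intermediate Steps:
(J*53)*53 = (80*53)*53 = 4240*53 = 224720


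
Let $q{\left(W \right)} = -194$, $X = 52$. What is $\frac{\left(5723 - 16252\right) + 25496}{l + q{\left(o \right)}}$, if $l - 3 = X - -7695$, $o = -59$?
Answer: $\frac{14967}{7556} \approx 1.9808$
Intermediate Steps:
$l = 7750$ ($l = 3 + \left(52 - -7695\right) = 3 + \left(52 + 7695\right) = 3 + 7747 = 7750$)
$\frac{\left(5723 - 16252\right) + 25496}{l + q{\left(o \right)}} = \frac{\left(5723 - 16252\right) + 25496}{7750 - 194} = \frac{\left(5723 - 16252\right) + 25496}{7556} = \left(-10529 + 25496\right) \frac{1}{7556} = 14967 \cdot \frac{1}{7556} = \frac{14967}{7556}$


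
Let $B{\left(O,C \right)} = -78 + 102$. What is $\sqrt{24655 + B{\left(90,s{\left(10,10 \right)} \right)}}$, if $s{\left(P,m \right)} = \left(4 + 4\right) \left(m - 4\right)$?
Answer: $\sqrt{24679} \approx 157.1$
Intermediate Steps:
$s{\left(P,m \right)} = -32 + 8 m$ ($s{\left(P,m \right)} = 8 \left(-4 + m\right) = -32 + 8 m$)
$B{\left(O,C \right)} = 24$
$\sqrt{24655 + B{\left(90,s{\left(10,10 \right)} \right)}} = \sqrt{24655 + 24} = \sqrt{24679}$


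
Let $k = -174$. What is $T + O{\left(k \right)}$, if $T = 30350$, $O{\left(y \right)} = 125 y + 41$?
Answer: $8641$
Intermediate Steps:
$O{\left(y \right)} = 41 + 125 y$
$T + O{\left(k \right)} = 30350 + \left(41 + 125 \left(-174\right)\right) = 30350 + \left(41 - 21750\right) = 30350 - 21709 = 8641$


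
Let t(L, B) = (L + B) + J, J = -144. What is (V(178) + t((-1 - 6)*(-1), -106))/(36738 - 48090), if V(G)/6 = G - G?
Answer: 81/3784 ≈ 0.021406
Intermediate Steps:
t(L, B) = -144 + B + L (t(L, B) = (L + B) - 144 = (B + L) - 144 = -144 + B + L)
V(G) = 0 (V(G) = 6*(G - G) = 6*0 = 0)
(V(178) + t((-1 - 6)*(-1), -106))/(36738 - 48090) = (0 + (-144 - 106 + (-1 - 6)*(-1)))/(36738 - 48090) = (0 + (-144 - 106 - 7*(-1)))/(-11352) = (0 + (-144 - 106 + 7))*(-1/11352) = (0 - 243)*(-1/11352) = -243*(-1/11352) = 81/3784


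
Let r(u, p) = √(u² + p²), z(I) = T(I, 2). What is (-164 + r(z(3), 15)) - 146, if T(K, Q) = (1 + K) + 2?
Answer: -310 + 3*√29 ≈ -293.84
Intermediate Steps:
T(K, Q) = 3 + K
z(I) = 3 + I
r(u, p) = √(p² + u²)
(-164 + r(z(3), 15)) - 146 = (-164 + √(15² + (3 + 3)²)) - 146 = (-164 + √(225 + 6²)) - 146 = (-164 + √(225 + 36)) - 146 = (-164 + √261) - 146 = (-164 + 3*√29) - 146 = -310 + 3*√29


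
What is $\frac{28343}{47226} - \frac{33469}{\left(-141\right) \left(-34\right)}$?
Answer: $- \frac{138863}{21761} \approx -6.3813$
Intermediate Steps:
$\frac{28343}{47226} - \frac{33469}{\left(-141\right) \left(-34\right)} = 28343 \cdot \frac{1}{47226} - \frac{33469}{4794} = \frac{28343}{47226} - \frac{33469}{4794} = - \frac{138863}{21761}$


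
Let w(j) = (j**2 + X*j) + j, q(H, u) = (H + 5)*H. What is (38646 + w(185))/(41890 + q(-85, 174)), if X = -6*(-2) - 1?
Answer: 75091/48690 ≈ 1.5422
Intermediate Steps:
X = 11 (X = 12 - 1 = 11)
q(H, u) = H*(5 + H) (q(H, u) = (5 + H)*H = H*(5 + H))
w(j) = j**2 + 12*j (w(j) = (j**2 + 11*j) + j = j**2 + 12*j)
(38646 + w(185))/(41890 + q(-85, 174)) = (38646 + 185*(12 + 185))/(41890 - 85*(5 - 85)) = (38646 + 185*197)/(41890 - 85*(-80)) = (38646 + 36445)/(41890 + 6800) = 75091/48690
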